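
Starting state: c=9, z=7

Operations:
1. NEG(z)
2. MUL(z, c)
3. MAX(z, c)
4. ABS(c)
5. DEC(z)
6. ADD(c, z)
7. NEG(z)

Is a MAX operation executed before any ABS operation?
Yes

First MAX: step 3
First ABS: step 4
Since 3 < 4, MAX comes first.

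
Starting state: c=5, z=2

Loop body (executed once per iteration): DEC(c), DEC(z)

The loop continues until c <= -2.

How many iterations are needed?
7

Tracing iterations:
Initial: c=5, z=2
After iteration 1: c=4, z=1
After iteration 2: c=3, z=0
After iteration 3: c=2, z=-1
After iteration 4: c=1, z=-2
After iteration 5: c=0, z=-3
After iteration 6: c=-1, z=-4
After iteration 7: c=-2, z=-5
c <= -2 now holds, so the loop exits after 7 iterations.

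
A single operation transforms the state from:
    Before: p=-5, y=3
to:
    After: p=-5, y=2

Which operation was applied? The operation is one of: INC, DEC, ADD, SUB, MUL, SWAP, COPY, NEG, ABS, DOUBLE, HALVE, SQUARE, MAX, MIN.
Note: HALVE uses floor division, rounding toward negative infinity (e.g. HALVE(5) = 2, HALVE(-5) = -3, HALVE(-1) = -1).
DEC(y)

Analyzing the change:
Before: p=-5, y=3
After: p=-5, y=2
Variable y changed from 3 to 2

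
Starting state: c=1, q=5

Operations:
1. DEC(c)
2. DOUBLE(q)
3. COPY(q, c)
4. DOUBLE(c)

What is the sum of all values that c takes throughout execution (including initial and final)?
1

Values of c at each step:
Initial: c = 1
After step 1: c = 0
After step 2: c = 0
After step 3: c = 0
After step 4: c = 0
Sum = 1 + 0 + 0 + 0 + 0 = 1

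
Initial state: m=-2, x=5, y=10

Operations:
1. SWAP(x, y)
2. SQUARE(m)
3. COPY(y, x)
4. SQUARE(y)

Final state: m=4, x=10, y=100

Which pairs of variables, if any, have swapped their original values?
None

Comparing initial and final values:
m: -2 → 4
x: 5 → 10
y: 10 → 100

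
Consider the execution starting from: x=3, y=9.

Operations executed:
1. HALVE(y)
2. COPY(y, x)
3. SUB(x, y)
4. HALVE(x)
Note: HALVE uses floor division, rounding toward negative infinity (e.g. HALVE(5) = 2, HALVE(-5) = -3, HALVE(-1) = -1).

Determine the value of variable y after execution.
y = 3

Tracing execution:
Step 1: HALVE(y) → y = 4
Step 2: COPY(y, x) → y = 3
Step 3: SUB(x, y) → y = 3
Step 4: HALVE(x) → y = 3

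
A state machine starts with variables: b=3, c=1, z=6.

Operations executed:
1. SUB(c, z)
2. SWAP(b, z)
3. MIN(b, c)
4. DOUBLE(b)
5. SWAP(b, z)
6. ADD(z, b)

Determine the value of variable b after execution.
b = 3

Tracing execution:
Step 1: SUB(c, z) → b = 3
Step 2: SWAP(b, z) → b = 6
Step 3: MIN(b, c) → b = -5
Step 4: DOUBLE(b) → b = -10
Step 5: SWAP(b, z) → b = 3
Step 6: ADD(z, b) → b = 3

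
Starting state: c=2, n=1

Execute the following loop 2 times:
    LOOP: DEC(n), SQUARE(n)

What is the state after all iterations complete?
c=2, n=1

Iteration trace:
Start: c=2, n=1
After iteration 1: c=2, n=0
After iteration 2: c=2, n=1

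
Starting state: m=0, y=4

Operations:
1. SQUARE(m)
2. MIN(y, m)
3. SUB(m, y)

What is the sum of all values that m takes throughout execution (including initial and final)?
0

Values of m at each step:
Initial: m = 0
After step 1: m = 0
After step 2: m = 0
After step 3: m = 0
Sum = 0 + 0 + 0 + 0 = 0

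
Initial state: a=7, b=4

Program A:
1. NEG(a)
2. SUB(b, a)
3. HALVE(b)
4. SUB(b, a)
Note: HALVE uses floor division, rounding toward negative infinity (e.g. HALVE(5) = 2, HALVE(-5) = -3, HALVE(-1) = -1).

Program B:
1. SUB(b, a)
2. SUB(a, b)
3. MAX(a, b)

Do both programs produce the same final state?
No

Program A final state: a=-7, b=12
Program B final state: a=10, b=-3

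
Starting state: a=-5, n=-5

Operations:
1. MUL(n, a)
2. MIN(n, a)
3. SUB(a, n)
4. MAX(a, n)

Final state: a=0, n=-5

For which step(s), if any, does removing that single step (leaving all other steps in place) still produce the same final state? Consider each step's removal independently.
Step(s) 1, 4

Testing removal of each single step:
Without step 1: final = a=0, n=-5 (same)
Without step 2: final = a=25, n=25 (different)
Without step 3: final = a=-5, n=-5 (different)
Without step 4: final = a=0, n=-5 (same)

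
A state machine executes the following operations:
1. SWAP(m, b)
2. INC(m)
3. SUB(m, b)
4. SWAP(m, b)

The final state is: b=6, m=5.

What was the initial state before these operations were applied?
b=10, m=5

Working backwards:
Final state: b=6, m=5
Before step 4 (SWAP(m, b)): b=5, m=6
Before step 3 (SUB(m, b)): b=5, m=11
Before step 2 (INC(m)): b=5, m=10
Before step 1 (SWAP(m, b)): b=10, m=5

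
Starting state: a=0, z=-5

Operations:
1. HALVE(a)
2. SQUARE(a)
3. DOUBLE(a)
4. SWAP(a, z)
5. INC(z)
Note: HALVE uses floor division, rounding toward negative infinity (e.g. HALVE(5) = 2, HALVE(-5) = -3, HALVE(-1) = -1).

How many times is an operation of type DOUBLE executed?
1

Counting DOUBLE operations:
Step 3: DOUBLE(a) ← DOUBLE
Total: 1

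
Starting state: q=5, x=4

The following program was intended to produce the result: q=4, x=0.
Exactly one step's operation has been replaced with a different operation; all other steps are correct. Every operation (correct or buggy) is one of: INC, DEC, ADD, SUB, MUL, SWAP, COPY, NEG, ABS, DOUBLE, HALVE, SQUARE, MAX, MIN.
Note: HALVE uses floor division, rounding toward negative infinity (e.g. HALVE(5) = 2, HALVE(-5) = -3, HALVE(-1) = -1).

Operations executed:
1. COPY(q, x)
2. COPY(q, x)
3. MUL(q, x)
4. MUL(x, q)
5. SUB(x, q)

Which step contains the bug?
Step 4

Trace with buggy code:
Initial: q=5, x=4
After step 1: q=4, x=4
After step 2: q=4, x=4
After step 3: q=16, x=4
After step 4: q=16, x=64
After step 5: q=16, x=48
Actual final q=16, x=48 ≠ expected q=4, x=0.
Step 4 is the only position where a single-operation replacement can produce the expected result.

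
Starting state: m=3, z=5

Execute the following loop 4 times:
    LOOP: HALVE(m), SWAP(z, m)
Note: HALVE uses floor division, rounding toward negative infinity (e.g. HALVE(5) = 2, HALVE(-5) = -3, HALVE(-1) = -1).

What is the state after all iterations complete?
m=0, z=1

Iteration trace:
Start: m=3, z=5
After iteration 1: m=5, z=1
After iteration 2: m=1, z=2
After iteration 3: m=2, z=0
After iteration 4: m=0, z=1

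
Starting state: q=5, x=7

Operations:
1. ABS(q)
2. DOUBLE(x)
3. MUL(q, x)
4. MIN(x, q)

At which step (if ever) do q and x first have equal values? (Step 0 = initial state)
Never

q and x never become equal during execution.

Comparing values at each step:
Initial: q=5, x=7
After step 1: q=5, x=7
After step 2: q=5, x=14
After step 3: q=70, x=14
After step 4: q=70, x=14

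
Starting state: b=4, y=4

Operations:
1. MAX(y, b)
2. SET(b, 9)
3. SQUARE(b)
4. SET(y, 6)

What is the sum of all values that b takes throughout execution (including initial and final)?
179

Values of b at each step:
Initial: b = 4
After step 1: b = 4
After step 2: b = 9
After step 3: b = 81
After step 4: b = 81
Sum = 4 + 4 + 9 + 81 + 81 = 179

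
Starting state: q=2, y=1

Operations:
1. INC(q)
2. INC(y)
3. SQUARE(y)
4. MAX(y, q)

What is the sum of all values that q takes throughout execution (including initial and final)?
14

Values of q at each step:
Initial: q = 2
After step 1: q = 3
After step 2: q = 3
After step 3: q = 3
After step 4: q = 3
Sum = 2 + 3 + 3 + 3 + 3 = 14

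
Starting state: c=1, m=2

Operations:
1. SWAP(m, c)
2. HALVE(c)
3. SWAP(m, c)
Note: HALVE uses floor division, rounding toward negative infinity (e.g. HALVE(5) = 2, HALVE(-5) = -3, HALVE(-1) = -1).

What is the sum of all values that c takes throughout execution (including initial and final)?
5

Values of c at each step:
Initial: c = 1
After step 1: c = 2
After step 2: c = 1
After step 3: c = 1
Sum = 1 + 2 + 1 + 1 = 5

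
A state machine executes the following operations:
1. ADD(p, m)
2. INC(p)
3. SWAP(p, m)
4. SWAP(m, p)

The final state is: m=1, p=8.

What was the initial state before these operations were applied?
m=1, p=6

Working backwards:
Final state: m=1, p=8
Before step 4 (SWAP(m, p)): m=8, p=1
Before step 3 (SWAP(p, m)): m=1, p=8
Before step 2 (INC(p)): m=1, p=7
Before step 1 (ADD(p, m)): m=1, p=6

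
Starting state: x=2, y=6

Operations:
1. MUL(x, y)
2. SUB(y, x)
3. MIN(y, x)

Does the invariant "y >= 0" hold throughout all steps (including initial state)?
No, violated after step 2

The invariant is violated after step 2.

State at each step:
Initial: x=2, y=6
After step 1: x=12, y=6
After step 2: x=12, y=-6
After step 3: x=12, y=-6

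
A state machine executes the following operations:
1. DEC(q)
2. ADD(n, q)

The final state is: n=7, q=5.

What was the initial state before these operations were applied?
n=2, q=6

Working backwards:
Final state: n=7, q=5
Before step 2 (ADD(n, q)): n=2, q=5
Before step 1 (DEC(q)): n=2, q=6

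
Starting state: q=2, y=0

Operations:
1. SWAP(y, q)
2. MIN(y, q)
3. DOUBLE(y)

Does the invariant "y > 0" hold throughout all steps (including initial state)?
No, violated at the initial state

The invariant is violated at the initial state (step 0).

State at each step:
Initial: q=2, y=0
After step 1: q=0, y=2
After step 2: q=0, y=0
After step 3: q=0, y=0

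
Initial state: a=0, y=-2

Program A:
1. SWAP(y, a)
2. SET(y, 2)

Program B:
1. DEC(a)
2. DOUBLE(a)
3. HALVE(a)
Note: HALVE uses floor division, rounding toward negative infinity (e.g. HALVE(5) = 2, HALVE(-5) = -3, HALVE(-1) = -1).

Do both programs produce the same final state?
No

Program A final state: a=-2, y=2
Program B final state: a=-1, y=-2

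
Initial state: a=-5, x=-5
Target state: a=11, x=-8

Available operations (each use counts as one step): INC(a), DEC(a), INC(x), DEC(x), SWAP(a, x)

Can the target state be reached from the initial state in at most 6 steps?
No

The target state cannot be reached within 6 steps.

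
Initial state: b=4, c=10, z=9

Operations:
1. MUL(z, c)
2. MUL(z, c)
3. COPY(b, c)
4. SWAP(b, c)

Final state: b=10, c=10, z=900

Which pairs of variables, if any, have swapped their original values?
None

Comparing initial and final values:
c: 10 → 10
z: 9 → 900
b: 4 → 10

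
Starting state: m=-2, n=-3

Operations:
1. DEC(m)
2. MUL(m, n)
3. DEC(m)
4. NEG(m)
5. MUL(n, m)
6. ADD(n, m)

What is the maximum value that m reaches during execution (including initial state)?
9

Values of m at each step:
Initial: m = -2
After step 1: m = -3
After step 2: m = 9 ← maximum
After step 3: m = 8
After step 4: m = -8
After step 5: m = -8
After step 6: m = -8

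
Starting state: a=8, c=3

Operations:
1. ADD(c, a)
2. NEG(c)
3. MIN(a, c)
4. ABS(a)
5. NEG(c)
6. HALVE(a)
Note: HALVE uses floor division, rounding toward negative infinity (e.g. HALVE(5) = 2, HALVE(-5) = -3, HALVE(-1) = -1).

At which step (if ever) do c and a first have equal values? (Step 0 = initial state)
Step 3

c and a first become equal after step 3.

Comparing values at each step:
Initial: c=3, a=8
After step 1: c=11, a=8
After step 2: c=-11, a=8
After step 3: c=-11, a=-11 ← equal!
After step 4: c=-11, a=11
After step 5: c=11, a=11 ← equal!
After step 6: c=11, a=5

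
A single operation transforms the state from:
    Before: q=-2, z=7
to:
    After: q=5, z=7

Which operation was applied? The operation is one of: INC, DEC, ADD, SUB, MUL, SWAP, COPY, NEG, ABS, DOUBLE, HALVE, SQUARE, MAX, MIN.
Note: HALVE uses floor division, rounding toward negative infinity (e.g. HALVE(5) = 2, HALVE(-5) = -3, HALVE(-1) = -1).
ADD(q, z)

Analyzing the change:
Before: q=-2, z=7
After: q=5, z=7
Variable q changed from -2 to 5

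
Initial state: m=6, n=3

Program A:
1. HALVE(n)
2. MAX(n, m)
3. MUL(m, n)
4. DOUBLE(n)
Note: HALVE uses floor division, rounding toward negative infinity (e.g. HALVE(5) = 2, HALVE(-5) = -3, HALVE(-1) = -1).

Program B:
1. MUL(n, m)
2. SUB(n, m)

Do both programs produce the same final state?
No

Program A final state: m=36, n=12
Program B final state: m=6, n=12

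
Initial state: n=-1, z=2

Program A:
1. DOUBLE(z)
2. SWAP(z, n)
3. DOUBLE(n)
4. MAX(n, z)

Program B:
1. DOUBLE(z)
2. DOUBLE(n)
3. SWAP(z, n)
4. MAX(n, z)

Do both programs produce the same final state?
No

Program A final state: n=8, z=-1
Program B final state: n=4, z=-2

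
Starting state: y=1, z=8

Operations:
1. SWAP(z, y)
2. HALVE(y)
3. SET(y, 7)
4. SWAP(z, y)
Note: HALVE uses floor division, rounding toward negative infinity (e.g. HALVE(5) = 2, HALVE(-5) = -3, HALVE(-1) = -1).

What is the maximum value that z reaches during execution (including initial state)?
8

Values of z at each step:
Initial: z = 8 ← maximum
After step 1: z = 1
After step 2: z = 1
After step 3: z = 1
After step 4: z = 7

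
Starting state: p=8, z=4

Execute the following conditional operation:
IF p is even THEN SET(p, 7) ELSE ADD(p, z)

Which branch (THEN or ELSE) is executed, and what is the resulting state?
Branch: THEN, Final state: p=7, z=4

Evaluating condition: p is even
Condition is True, so THEN branch executes
After SET(p, 7): p=7, z=4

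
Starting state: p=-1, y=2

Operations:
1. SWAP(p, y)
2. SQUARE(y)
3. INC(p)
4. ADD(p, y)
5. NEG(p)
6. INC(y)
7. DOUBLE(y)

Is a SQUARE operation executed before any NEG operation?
Yes

First SQUARE: step 2
First NEG: step 5
Since 2 < 5, SQUARE comes first.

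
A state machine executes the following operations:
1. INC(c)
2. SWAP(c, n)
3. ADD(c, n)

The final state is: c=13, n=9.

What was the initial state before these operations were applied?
c=8, n=4

Working backwards:
Final state: c=13, n=9
Before step 3 (ADD(c, n)): c=4, n=9
Before step 2 (SWAP(c, n)): c=9, n=4
Before step 1 (INC(c)): c=8, n=4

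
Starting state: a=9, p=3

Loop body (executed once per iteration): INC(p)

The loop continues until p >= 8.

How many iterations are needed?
5

Tracing iterations:
Initial: a=9, p=3
After iteration 1: a=9, p=4
After iteration 2: a=9, p=5
After iteration 3: a=9, p=6
After iteration 4: a=9, p=7
After iteration 5: a=9, p=8
p >= 8 now holds, so the loop exits after 5 iterations.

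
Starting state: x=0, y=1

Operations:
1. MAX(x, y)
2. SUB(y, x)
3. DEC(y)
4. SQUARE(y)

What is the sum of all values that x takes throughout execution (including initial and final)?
4

Values of x at each step:
Initial: x = 0
After step 1: x = 1
After step 2: x = 1
After step 3: x = 1
After step 4: x = 1
Sum = 0 + 1 + 1 + 1 + 1 = 4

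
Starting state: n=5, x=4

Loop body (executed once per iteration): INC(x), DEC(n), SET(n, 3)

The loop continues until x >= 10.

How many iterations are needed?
6

Tracing iterations:
Initial: n=5, x=4
After iteration 1: n=3, x=5
After iteration 2: n=3, x=6
After iteration 3: n=3, x=7
After iteration 4: n=3, x=8
After iteration 5: n=3, x=9
After iteration 6: n=3, x=10
x >= 10 now holds, so the loop exits after 6 iterations.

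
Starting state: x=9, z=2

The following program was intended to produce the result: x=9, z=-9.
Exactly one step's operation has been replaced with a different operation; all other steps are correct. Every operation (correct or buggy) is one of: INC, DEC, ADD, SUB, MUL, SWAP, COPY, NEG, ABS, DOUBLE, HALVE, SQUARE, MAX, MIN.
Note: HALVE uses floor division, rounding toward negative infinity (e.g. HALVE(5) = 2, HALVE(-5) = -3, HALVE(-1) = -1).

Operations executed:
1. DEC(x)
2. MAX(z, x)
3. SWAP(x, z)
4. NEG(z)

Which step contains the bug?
Step 1

Trace with buggy code:
Initial: x=9, z=2
After step 1: x=8, z=2
After step 2: x=8, z=8
After step 3: x=8, z=8
After step 4: x=8, z=-8
Actual final x=8, z=-8 ≠ expected x=9, z=-9.
Step 1 is the only position where a single-operation replacement can produce the expected result.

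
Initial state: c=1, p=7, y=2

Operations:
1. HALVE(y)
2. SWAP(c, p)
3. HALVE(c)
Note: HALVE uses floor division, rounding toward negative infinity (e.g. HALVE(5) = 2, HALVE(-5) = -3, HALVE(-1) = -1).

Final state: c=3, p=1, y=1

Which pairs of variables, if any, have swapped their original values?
None

Comparing initial and final values:
y: 2 → 1
p: 7 → 1
c: 1 → 3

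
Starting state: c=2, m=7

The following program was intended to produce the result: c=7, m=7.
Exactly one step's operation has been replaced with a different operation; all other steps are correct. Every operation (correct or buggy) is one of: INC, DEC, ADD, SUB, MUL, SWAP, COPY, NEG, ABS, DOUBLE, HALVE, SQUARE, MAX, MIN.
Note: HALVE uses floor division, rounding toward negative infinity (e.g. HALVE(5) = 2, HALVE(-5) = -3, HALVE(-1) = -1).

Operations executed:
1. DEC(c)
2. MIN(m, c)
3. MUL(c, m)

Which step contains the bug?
Step 2

Trace with buggy code:
Initial: c=2, m=7
After step 1: c=1, m=7
After step 2: c=1, m=1
After step 3: c=1, m=1
Actual final c=1, m=1 ≠ expected c=7, m=7.
Step 2 is the only position where a single-operation replacement can produce the expected result.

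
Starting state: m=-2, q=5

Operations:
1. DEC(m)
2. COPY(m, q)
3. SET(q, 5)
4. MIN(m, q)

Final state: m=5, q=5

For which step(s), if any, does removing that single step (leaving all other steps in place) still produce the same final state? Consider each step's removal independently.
Step(s) 1, 3, 4

Testing removal of each single step:
Without step 1: final = m=5, q=5 (same)
Without step 2: final = m=-3, q=5 (different)
Without step 3: final = m=5, q=5 (same)
Without step 4: final = m=5, q=5 (same)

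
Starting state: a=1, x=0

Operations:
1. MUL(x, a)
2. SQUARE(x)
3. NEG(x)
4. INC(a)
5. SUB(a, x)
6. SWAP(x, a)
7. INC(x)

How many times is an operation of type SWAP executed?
1

Counting SWAP operations:
Step 6: SWAP(x, a) ← SWAP
Total: 1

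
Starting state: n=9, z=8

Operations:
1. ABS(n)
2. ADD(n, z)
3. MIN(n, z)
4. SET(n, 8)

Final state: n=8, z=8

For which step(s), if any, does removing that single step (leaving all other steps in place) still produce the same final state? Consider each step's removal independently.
Step(s) 1, 2, 3, 4

Testing removal of each single step:
Without step 1: final = n=8, z=8 (same)
Without step 2: final = n=8, z=8 (same)
Without step 3: final = n=8, z=8 (same)
Without step 4: final = n=8, z=8 (same)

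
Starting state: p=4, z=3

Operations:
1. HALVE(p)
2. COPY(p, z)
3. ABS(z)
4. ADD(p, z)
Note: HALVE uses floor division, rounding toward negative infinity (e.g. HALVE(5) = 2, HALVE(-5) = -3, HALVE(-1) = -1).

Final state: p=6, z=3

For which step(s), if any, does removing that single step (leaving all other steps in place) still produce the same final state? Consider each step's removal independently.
Step(s) 1, 3

Testing removal of each single step:
Without step 1: final = p=6, z=3 (same)
Without step 2: final = p=5, z=3 (different)
Without step 3: final = p=6, z=3 (same)
Without step 4: final = p=3, z=3 (different)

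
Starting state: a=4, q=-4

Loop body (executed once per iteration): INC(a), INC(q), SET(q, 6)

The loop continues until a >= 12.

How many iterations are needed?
8

Tracing iterations:
Initial: a=4, q=-4
After iteration 1: a=5, q=6
After iteration 2: a=6, q=6
After iteration 3: a=7, q=6
After iteration 4: a=8, q=6
After iteration 5: a=9, q=6
After iteration 6: a=10, q=6
After iteration 7: a=11, q=6
After iteration 8: a=12, q=6
a >= 12 now holds, so the loop exits after 8 iterations.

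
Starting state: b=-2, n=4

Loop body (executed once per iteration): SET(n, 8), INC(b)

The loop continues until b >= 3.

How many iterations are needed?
5

Tracing iterations:
Initial: b=-2, n=4
After iteration 1: b=-1, n=8
After iteration 2: b=0, n=8
After iteration 3: b=1, n=8
After iteration 4: b=2, n=8
After iteration 5: b=3, n=8
b >= 3 now holds, so the loop exits after 5 iterations.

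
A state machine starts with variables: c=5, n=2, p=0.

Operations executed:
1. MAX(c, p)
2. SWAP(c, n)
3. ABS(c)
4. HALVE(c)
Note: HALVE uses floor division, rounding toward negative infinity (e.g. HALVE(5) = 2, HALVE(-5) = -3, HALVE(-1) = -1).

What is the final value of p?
p = 0

Tracing execution:
Step 1: MAX(c, p) → p = 0
Step 2: SWAP(c, n) → p = 0
Step 3: ABS(c) → p = 0
Step 4: HALVE(c) → p = 0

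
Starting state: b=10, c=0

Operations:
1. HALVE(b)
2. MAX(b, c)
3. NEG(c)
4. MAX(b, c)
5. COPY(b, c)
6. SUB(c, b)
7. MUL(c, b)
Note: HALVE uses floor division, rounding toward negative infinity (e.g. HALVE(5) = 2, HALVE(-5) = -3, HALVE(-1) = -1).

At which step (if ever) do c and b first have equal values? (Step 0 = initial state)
Step 5

c and b first become equal after step 5.

Comparing values at each step:
Initial: c=0, b=10
After step 1: c=0, b=5
After step 2: c=0, b=5
After step 3: c=0, b=5
After step 4: c=0, b=5
After step 5: c=0, b=0 ← equal!
After step 6: c=0, b=0 ← equal!
After step 7: c=0, b=0 ← equal!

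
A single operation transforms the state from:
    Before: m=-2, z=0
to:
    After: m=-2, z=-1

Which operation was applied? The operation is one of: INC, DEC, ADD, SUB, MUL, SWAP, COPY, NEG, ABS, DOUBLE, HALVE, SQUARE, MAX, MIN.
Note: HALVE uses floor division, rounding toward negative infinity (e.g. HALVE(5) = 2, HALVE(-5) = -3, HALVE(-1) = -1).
DEC(z)

Analyzing the change:
Before: m=-2, z=0
After: m=-2, z=-1
Variable z changed from 0 to -1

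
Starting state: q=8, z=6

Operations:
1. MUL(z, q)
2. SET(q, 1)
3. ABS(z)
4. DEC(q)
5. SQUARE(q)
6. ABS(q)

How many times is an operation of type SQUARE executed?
1

Counting SQUARE operations:
Step 5: SQUARE(q) ← SQUARE
Total: 1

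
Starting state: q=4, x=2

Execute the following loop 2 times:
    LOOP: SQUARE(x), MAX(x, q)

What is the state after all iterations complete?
q=4, x=16

Iteration trace:
Start: q=4, x=2
After iteration 1: q=4, x=4
After iteration 2: q=4, x=16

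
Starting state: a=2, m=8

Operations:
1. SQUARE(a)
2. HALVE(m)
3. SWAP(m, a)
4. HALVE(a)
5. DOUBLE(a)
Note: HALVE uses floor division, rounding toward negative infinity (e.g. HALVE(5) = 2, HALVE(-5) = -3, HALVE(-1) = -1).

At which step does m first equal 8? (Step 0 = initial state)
Step 0

Tracing m:
Initial: m = 8 ← first occurrence
After step 1: m = 8
After step 2: m = 4
After step 3: m = 4
After step 4: m = 4
After step 5: m = 4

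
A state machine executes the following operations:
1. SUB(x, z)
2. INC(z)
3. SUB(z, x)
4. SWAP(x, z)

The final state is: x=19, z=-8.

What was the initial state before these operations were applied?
x=2, z=10

Working backwards:
Final state: x=19, z=-8
Before step 4 (SWAP(x, z)): x=-8, z=19
Before step 3 (SUB(z, x)): x=-8, z=11
Before step 2 (INC(z)): x=-8, z=10
Before step 1 (SUB(x, z)): x=2, z=10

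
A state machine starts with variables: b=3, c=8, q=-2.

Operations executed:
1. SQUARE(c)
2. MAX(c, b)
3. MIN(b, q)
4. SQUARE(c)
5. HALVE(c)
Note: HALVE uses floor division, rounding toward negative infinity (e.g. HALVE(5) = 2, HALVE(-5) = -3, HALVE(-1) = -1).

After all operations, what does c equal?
c = 2048

Tracing execution:
Step 1: SQUARE(c) → c = 64
Step 2: MAX(c, b) → c = 64
Step 3: MIN(b, q) → c = 64
Step 4: SQUARE(c) → c = 4096
Step 5: HALVE(c) → c = 2048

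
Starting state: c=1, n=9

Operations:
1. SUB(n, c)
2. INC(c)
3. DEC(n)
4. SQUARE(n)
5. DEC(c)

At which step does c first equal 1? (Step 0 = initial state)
Step 0

Tracing c:
Initial: c = 1 ← first occurrence
After step 1: c = 1
After step 2: c = 2
After step 3: c = 2
After step 4: c = 2
After step 5: c = 1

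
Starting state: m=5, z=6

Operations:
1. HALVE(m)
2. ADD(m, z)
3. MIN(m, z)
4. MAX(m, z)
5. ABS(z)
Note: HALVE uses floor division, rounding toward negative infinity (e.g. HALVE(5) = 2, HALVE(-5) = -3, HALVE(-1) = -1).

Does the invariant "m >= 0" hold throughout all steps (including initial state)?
Yes

The invariant holds at every step.

State at each step:
Initial: m=5, z=6
After step 1: m=2, z=6
After step 2: m=8, z=6
After step 3: m=6, z=6
After step 4: m=6, z=6
After step 5: m=6, z=6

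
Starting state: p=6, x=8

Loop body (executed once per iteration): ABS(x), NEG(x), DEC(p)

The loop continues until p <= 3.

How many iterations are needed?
3

Tracing iterations:
Initial: p=6, x=8
After iteration 1: p=5, x=-8
After iteration 2: p=4, x=-8
After iteration 3: p=3, x=-8
p <= 3 now holds, so the loop exits after 3 iterations.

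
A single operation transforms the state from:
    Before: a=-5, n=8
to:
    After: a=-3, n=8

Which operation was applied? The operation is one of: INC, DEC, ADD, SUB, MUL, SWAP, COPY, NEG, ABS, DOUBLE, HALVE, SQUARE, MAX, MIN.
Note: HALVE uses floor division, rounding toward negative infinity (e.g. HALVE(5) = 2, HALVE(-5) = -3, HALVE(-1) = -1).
HALVE(a)

Analyzing the change:
Before: a=-5, n=8
After: a=-3, n=8
Variable a changed from -5 to -3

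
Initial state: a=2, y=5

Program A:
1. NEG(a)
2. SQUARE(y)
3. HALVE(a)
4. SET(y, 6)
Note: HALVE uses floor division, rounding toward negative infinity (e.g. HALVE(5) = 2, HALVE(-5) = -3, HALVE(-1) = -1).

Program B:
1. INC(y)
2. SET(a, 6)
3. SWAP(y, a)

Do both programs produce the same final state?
No

Program A final state: a=-1, y=6
Program B final state: a=6, y=6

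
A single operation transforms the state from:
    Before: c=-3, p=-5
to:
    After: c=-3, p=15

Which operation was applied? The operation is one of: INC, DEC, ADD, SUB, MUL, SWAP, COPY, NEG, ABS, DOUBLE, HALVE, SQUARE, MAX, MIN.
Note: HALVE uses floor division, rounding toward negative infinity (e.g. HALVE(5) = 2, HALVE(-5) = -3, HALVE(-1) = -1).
MUL(p, c)

Analyzing the change:
Before: c=-3, p=-5
After: c=-3, p=15
Variable p changed from -5 to 15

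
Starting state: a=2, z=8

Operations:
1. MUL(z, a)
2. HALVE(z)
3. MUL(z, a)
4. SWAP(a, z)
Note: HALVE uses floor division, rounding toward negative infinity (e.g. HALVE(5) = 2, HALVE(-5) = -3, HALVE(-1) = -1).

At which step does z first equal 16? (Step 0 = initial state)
Step 1

Tracing z:
Initial: z = 8
After step 1: z = 16 ← first occurrence
After step 2: z = 8
After step 3: z = 16
After step 4: z = 2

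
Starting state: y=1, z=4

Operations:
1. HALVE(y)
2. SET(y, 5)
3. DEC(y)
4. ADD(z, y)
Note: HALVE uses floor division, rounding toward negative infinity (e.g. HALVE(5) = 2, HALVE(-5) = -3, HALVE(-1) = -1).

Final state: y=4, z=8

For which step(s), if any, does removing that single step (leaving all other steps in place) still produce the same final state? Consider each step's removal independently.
Step(s) 1

Testing removal of each single step:
Without step 1: final = y=4, z=8 (same)
Without step 2: final = y=-1, z=3 (different)
Without step 3: final = y=5, z=9 (different)
Without step 4: final = y=4, z=4 (different)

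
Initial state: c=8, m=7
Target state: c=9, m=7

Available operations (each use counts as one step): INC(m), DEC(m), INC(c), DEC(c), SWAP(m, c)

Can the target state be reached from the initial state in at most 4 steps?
Yes

Path (1 step): INC(c)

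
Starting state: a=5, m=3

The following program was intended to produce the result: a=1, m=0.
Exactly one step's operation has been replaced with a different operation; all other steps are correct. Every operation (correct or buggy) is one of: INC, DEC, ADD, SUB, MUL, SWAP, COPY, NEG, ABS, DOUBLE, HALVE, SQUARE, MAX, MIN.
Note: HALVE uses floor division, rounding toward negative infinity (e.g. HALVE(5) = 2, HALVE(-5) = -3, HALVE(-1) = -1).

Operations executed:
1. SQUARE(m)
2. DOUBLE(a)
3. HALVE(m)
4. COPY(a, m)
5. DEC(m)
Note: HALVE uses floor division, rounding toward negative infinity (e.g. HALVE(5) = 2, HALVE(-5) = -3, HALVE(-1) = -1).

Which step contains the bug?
Step 1

Trace with buggy code:
Initial: a=5, m=3
After step 1: a=5, m=9
After step 2: a=10, m=9
After step 3: a=10, m=4
After step 4: a=4, m=4
After step 5: a=4, m=3
Actual final a=4, m=3 ≠ expected a=1, m=0.
Step 1 is the only position where a single-operation replacement can produce the expected result.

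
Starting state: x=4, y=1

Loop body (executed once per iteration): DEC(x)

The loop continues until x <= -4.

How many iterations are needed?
8

Tracing iterations:
Initial: x=4, y=1
After iteration 1: x=3, y=1
After iteration 2: x=2, y=1
After iteration 3: x=1, y=1
After iteration 4: x=0, y=1
After iteration 5: x=-1, y=1
After iteration 6: x=-2, y=1
After iteration 7: x=-3, y=1
After iteration 8: x=-4, y=1
x <= -4 now holds, so the loop exits after 8 iterations.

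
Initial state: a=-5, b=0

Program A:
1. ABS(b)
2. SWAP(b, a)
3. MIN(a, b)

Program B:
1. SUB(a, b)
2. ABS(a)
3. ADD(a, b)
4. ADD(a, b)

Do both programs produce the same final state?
No

Program A final state: a=-5, b=-5
Program B final state: a=5, b=0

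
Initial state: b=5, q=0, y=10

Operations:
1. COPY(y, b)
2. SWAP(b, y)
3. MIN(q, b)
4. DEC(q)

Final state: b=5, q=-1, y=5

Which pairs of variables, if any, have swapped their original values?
None

Comparing initial and final values:
b: 5 → 5
y: 10 → 5
q: 0 → -1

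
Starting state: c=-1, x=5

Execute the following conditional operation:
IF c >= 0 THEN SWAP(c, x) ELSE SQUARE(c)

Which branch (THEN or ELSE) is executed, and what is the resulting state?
Branch: ELSE, Final state: c=1, x=5

Evaluating condition: c >= 0
c = -1
Condition is False, so ELSE branch executes
After SQUARE(c): c=1, x=5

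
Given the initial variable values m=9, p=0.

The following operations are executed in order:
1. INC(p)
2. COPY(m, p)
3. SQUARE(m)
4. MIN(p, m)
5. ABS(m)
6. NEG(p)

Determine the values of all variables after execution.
{m: 1, p: -1}

Step-by-step execution:
Initial: m=9, p=0
After step 1 (INC(p)): m=9, p=1
After step 2 (COPY(m, p)): m=1, p=1
After step 3 (SQUARE(m)): m=1, p=1
After step 4 (MIN(p, m)): m=1, p=1
After step 5 (ABS(m)): m=1, p=1
After step 6 (NEG(p)): m=1, p=-1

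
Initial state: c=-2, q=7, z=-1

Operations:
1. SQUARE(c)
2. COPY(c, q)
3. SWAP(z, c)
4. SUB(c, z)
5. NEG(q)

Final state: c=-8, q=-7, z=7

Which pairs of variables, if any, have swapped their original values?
None

Comparing initial and final values:
z: -1 → 7
c: -2 → -8
q: 7 → -7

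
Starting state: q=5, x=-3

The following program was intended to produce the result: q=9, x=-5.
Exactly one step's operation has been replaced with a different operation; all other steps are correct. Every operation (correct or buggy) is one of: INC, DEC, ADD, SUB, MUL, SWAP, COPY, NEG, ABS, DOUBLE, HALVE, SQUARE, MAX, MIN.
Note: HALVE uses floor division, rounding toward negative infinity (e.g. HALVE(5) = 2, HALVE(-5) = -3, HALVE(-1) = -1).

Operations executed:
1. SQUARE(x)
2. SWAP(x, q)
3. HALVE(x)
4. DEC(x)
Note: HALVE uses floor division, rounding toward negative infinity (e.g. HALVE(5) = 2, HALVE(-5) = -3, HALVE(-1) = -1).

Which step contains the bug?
Step 3

Trace with buggy code:
Initial: q=5, x=-3
After step 1: q=5, x=9
After step 2: q=9, x=5
After step 3: q=9, x=2
After step 4: q=9, x=1
Actual final q=9, x=1 ≠ expected q=9, x=-5.
Step 3 is the only position where a single-operation replacement can produce the expected result.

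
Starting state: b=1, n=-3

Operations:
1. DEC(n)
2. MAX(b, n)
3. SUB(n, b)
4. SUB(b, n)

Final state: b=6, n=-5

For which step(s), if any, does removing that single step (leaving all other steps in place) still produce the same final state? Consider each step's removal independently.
Step(s) 2

Testing removal of each single step:
Without step 1: final = b=5, n=-4 (different)
Without step 2: final = b=6, n=-5 (same)
Without step 3: final = b=5, n=-4 (different)
Without step 4: final = b=1, n=-5 (different)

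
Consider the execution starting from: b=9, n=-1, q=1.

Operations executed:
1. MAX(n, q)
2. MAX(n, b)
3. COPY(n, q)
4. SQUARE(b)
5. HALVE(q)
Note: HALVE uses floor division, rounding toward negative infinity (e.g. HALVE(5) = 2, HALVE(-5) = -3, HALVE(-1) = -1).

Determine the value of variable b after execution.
b = 81

Tracing execution:
Step 1: MAX(n, q) → b = 9
Step 2: MAX(n, b) → b = 9
Step 3: COPY(n, q) → b = 9
Step 4: SQUARE(b) → b = 81
Step 5: HALVE(q) → b = 81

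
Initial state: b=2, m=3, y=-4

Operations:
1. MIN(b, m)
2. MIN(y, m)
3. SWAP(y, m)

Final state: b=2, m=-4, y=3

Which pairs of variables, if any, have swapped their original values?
(m, y)

Comparing initial and final values:
b: 2 → 2
m: 3 → -4
y: -4 → 3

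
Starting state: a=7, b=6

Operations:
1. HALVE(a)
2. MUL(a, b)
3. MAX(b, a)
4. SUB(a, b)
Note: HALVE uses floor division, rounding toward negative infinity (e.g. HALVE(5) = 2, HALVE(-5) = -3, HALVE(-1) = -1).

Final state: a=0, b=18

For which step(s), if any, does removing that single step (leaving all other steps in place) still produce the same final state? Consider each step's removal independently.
None - removing any single step changes the final result

Testing removal of each single step:
Without step 1: final = a=0, b=42 (different)
Without step 2: final = a=-3, b=6 (different)
Without step 3: final = a=12, b=6 (different)
Without step 4: final = a=18, b=18 (different)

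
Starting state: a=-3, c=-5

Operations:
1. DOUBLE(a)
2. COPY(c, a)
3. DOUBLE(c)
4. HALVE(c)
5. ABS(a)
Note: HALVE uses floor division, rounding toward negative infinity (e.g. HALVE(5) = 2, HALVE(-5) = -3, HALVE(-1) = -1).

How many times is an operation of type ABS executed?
1

Counting ABS operations:
Step 5: ABS(a) ← ABS
Total: 1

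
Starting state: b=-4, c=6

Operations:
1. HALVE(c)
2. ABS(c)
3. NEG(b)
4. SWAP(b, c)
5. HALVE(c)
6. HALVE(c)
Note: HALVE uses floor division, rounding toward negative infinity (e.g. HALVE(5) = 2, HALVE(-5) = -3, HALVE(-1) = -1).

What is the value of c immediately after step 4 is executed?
c = 4

Tracing c through execution:
Initial: c = 6
After step 1 (HALVE(c)): c = 3
After step 2 (ABS(c)): c = 3
After step 3 (NEG(b)): c = 3
After step 4 (SWAP(b, c)): c = 4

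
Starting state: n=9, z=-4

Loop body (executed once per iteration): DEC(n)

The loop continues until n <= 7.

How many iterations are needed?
2

Tracing iterations:
Initial: n=9, z=-4
After iteration 1: n=8, z=-4
After iteration 2: n=7, z=-4
n <= 7 now holds, so the loop exits after 2 iterations.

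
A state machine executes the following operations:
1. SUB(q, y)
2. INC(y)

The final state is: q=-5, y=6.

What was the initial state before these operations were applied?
q=0, y=5

Working backwards:
Final state: q=-5, y=6
Before step 2 (INC(y)): q=-5, y=5
Before step 1 (SUB(q, y)): q=0, y=5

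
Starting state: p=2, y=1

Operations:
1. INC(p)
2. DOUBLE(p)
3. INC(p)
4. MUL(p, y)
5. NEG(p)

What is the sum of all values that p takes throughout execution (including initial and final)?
18

Values of p at each step:
Initial: p = 2
After step 1: p = 3
After step 2: p = 6
After step 3: p = 7
After step 4: p = 7
After step 5: p = -7
Sum = 2 + 3 + 6 + 7 + 7 + -7 = 18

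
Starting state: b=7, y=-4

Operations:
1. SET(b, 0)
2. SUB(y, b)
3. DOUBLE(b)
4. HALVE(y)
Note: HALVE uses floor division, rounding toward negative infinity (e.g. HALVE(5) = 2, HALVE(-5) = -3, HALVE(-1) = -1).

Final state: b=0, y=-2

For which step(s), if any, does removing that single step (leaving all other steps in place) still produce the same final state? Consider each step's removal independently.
Step(s) 2, 3

Testing removal of each single step:
Without step 1: final = b=14, y=-6 (different)
Without step 2: final = b=0, y=-2 (same)
Without step 3: final = b=0, y=-2 (same)
Without step 4: final = b=0, y=-4 (different)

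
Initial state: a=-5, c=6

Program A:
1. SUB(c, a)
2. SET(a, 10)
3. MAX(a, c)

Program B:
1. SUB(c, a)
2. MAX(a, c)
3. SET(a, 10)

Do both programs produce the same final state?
No

Program A final state: a=11, c=11
Program B final state: a=10, c=11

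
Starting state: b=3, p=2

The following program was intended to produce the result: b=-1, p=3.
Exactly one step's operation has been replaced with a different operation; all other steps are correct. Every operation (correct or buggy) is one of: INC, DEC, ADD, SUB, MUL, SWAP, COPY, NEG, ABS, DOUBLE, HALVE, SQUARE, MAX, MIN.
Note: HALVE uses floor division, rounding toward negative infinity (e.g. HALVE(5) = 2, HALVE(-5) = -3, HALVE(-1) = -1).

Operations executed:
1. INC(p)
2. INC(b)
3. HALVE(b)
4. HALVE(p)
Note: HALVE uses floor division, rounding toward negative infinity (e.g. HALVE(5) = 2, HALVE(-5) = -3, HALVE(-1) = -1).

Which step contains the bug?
Step 4

Trace with buggy code:
Initial: b=3, p=2
After step 1: b=3, p=3
After step 2: b=4, p=3
After step 3: b=2, p=3
After step 4: b=2, p=1
Actual final b=2, p=1 ≠ expected b=-1, p=3.
Step 4 is the only position where a single-operation replacement can produce the expected result.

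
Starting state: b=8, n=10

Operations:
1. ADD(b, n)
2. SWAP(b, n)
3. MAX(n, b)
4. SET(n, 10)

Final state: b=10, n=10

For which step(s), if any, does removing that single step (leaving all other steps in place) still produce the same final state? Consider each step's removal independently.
Step(s) 1, 3

Testing removal of each single step:
Without step 1: final = b=10, n=10 (same)
Without step 2: final = b=18, n=10 (different)
Without step 3: final = b=10, n=10 (same)
Without step 4: final = b=10, n=18 (different)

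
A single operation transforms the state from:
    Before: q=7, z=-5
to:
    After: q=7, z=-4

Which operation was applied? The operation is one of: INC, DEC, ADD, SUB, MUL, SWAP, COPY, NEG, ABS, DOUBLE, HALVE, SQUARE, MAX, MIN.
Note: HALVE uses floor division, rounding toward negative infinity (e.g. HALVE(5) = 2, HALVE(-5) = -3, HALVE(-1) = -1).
INC(z)

Analyzing the change:
Before: q=7, z=-5
After: q=7, z=-4
Variable z changed from -5 to -4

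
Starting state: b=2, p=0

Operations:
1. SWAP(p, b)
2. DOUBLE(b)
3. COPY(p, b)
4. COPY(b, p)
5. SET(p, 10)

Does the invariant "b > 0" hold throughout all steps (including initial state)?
No, violated after step 1

The invariant is violated after step 1.

State at each step:
Initial: b=2, p=0
After step 1: b=0, p=2
After step 2: b=0, p=2
After step 3: b=0, p=0
After step 4: b=0, p=0
After step 5: b=0, p=10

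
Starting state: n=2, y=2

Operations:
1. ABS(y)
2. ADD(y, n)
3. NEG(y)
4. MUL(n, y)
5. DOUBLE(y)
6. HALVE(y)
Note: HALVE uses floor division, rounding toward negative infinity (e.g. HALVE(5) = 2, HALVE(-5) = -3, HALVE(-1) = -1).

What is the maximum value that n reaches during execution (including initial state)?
2

Values of n at each step:
Initial: n = 2 ← maximum
After step 1: n = 2
After step 2: n = 2
After step 3: n = 2
After step 4: n = -8
After step 5: n = -8
After step 6: n = -8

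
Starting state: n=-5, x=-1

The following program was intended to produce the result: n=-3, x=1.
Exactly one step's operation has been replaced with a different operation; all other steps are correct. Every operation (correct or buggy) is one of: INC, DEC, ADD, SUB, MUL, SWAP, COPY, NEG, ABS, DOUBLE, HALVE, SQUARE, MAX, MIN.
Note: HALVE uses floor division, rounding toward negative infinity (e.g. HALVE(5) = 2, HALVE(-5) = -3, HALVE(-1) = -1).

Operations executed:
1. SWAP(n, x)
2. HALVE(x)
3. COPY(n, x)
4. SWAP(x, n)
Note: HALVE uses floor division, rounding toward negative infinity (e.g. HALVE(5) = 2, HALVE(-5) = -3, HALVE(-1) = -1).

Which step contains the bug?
Step 3

Trace with buggy code:
Initial: n=-5, x=-1
After step 1: n=-1, x=-5
After step 2: n=-1, x=-3
After step 3: n=-3, x=-3
After step 4: n=-3, x=-3
Actual final n=-3, x=-3 ≠ expected n=-3, x=1.
Step 3 is the only position where a single-operation replacement can produce the expected result.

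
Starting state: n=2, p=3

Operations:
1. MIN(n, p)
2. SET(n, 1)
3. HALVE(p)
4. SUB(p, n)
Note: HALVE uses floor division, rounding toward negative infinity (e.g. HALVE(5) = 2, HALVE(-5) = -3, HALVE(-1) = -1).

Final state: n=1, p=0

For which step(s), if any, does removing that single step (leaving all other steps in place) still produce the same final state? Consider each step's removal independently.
Step(s) 1

Testing removal of each single step:
Without step 1: final = n=1, p=0 (same)
Without step 2: final = n=2, p=-1 (different)
Without step 3: final = n=1, p=2 (different)
Without step 4: final = n=1, p=1 (different)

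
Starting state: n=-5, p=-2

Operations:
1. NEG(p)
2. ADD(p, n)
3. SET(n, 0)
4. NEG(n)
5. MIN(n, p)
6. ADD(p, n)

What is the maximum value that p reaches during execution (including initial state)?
2

Values of p at each step:
Initial: p = -2
After step 1: p = 2 ← maximum
After step 2: p = -3
After step 3: p = -3
After step 4: p = -3
After step 5: p = -3
After step 6: p = -6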